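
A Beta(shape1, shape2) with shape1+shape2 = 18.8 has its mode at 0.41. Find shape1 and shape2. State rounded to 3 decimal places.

Since the density peak of Beta(shape1,shape2) is at (shape1−1)/(shape1+shape2−2),
shape1 = 1 + 0.41(18.8−2) = 7.888 and shape2 = 18.8 − 7.888 = 10.912.

shape1 = 7.888, shape2 = 10.912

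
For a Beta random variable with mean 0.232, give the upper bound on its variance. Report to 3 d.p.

0.178

For fixed mean μ the Beta variance is μ(1−μ)/(α+β+1), increasing as α+β decreases.
Its least upper bound (not attained) is μ(1−μ) = 0.232·0.768 = 0.178.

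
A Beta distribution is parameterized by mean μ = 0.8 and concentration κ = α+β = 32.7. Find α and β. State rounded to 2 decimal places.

α = 26.16, β = 6.54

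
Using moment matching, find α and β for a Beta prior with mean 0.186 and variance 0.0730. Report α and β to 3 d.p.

By moment matching, α+β = μ(1−μ)/σ² − 1 = (0.186·0.814)/0.0730 − 1 = 2.0740 − 1 = 1.0740.
Since α/(α+β) = μ, α = 0.186·1.0740 = 0.200 and β = 0.814·1.0740 = 0.874.

α = 0.200, β = 0.874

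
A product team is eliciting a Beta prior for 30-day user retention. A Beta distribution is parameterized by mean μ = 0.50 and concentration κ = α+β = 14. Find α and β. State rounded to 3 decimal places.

α = 7.000, β = 7.000

Split κ in proportion μ : (1−μ): α = 0.50·14 = 7.000, β = 14 − 7.000 = 7.000.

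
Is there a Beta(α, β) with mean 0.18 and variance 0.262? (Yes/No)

No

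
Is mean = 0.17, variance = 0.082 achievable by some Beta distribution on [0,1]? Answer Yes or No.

Yes

A Beta with mean μ has variance μ(1−μ)/(α+β+1) < μ(1−μ).
Here μ(1−μ) = 0.17×0.83 = 0.1411, and 0.082 < 0.1411.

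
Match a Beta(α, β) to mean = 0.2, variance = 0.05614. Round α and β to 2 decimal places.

Let s = α+β. The Beta variance is μ(1−μ)/(s+1).
So s+1 = μ(1−μ)/σ² = (0.2×0.8)/0.05614 = 0.16/0.05614 = 2.8500, giving s = 1.8500.
Then α = μs = 0.2×1.8500 = 0.37 and β = (1−μ)s = 0.8×1.8500 = 1.48.

α = 0.37, β = 1.48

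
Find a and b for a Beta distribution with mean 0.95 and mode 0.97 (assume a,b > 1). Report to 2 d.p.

Let s = a+b. Mean gives a = μs = 0.95s; mode gives (a−1)/(s−2) = 0.97.
Substituting: 0.95s − 1 = 0.97(s−2) = 0.97s − 1.94, so -0.02s = -0.94 and s = 47.0000.
Then a = 0.95×47.0000 = 44.65 and b = s−a = 2.35.

a = 44.65, b = 2.35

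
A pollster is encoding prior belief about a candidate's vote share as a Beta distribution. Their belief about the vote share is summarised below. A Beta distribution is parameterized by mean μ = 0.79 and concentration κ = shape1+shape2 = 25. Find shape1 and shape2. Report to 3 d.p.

shape1 = 19.750, shape2 = 5.250

Split κ in proportion μ : (1−μ): shape1 = 0.79·25 = 19.750, shape2 = 25 − 19.750 = 5.250.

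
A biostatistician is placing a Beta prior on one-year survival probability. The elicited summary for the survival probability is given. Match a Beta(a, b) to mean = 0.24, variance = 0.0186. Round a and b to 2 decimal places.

a = 2.11, b = 6.69

By moment matching, a+b = μ(1−μ)/σ² − 1 = (0.24·0.76)/0.0186 − 1 = 9.8065 − 1 = 8.8065.
Since a/(a+b) = μ, a = 0.24·8.8065 = 2.11 and b = 0.76·8.8065 = 6.69.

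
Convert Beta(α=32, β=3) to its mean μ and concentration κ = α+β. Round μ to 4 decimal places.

κ = α+β = 32+3 = 35; μ = α/κ = 32/35 = 0.9143.

μ = 0.9143, κ = 35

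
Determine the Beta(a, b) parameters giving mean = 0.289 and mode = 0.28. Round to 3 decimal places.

With s = a+b: μ = a/s and mode = (a−1)/(s−2). Eliminating a = μs,
μs − 1 = m(s−2) ⇒ s(μ−m) = 1−2m ⇒ s = 0.44/0.009 = 48.8889.
So a = μs = 14.129, b = (1−μ)s = 34.760.

a = 14.129, b = 34.760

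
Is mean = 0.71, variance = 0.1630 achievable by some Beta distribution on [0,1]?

A Beta with mean μ has variance μ(1−μ)/(α+β+1) < μ(1−μ).
Here μ(1−μ) = 0.71×0.29 = 0.2059, and 0.1630 < 0.2059.

Yes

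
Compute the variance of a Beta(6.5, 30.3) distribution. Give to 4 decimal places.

0.0038

μ = 6.5/36.8 = 0.176630; Var = μ(1−μ)/(α+β+1) = 0.1454321/37.8 = 0.0038.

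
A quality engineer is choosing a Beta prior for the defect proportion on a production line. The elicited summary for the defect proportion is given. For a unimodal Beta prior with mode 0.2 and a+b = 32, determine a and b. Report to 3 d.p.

a = 7.000, b = 25.000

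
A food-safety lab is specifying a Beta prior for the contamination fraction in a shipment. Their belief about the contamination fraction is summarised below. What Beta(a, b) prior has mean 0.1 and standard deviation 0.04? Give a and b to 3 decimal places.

Variance = 0.04² = 0.0016. The moment-matching identity a+b = μ(1−μ)/Var − 1 gives
a+b = 0.09/0.0016 − 1 = 55.2500, so a = μ·55.2500 = 5.525 and b = (1−μ)·55.2500 = 49.725.

a = 5.525, b = 49.725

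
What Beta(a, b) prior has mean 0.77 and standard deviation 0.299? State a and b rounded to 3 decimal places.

a = 0.755, b = 0.226

Variance = 0.299² = 0.089401. The moment-matching identity a+b = μ(1−μ)/Var − 1 gives
a+b = 0.1771/0.089401 − 1 = 0.9810, so a = μ·0.9810 = 0.755 and b = (1−μ)·0.9810 = 0.226.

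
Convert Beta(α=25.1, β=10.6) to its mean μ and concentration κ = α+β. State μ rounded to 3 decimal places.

μ = 0.703, κ = 35.7

κ = α+β = 25.1+10.6 = 35.7; μ = α/κ = 25.1/35.7 = 0.703.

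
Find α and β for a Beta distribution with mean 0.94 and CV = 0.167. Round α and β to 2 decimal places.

Var = (CV·μ)² = (0.167×0.94)² = 0.024643.
α+β = μ(1−μ)/Var − 1 = 0.0564/0.024643 − 1 = 1.2887.
Thus α = 0.94·1.2887 = 1.21 and β = 0.06·1.2887 = 0.08.

α = 1.21, β = 0.08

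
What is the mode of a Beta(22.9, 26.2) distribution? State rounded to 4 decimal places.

The density x^(α−1)(1−x)^(β−1) is maximised at (α−1)/(α+β−2) = 21.9/47.1 = 0.4650.

0.4650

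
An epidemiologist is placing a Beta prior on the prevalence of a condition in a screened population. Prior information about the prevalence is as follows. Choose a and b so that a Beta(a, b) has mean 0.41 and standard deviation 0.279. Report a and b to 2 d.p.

a = 0.86, b = 1.24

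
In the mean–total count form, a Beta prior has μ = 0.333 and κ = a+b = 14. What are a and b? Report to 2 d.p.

Split κ in proportion μ : (1−μ): a = 0.333·14 = 4.66, b = 14 − 4.66 = 9.34.

a = 4.66, b = 9.34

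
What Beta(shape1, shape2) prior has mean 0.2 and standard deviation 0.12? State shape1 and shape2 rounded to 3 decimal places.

shape1 = 2.022, shape2 = 8.089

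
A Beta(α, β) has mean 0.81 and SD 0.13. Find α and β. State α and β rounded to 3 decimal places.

α = 6.566, β = 1.540

σ² = 0.13² = 0.0169.
With s = α+β, Var = μ(1−μ)/(s+1), so s+1 = (0.81×0.19)/0.0169 = 9.1065 and s = 8.1065.
α = μs = 6.566, β = (1−μ)s = 1.540.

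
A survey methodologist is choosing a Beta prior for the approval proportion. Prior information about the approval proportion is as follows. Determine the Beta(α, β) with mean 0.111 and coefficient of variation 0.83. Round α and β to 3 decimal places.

α = 1.179, β = 9.446

Var = (CV·μ)² = (0.83×0.111)² = 0.008488.
α+β = μ(1−μ)/Var − 1 = 0.098679/0.008488 − 1 = 10.6258.
Thus α = 0.111·10.6258 = 1.179 and β = 0.889·10.6258 = 9.446.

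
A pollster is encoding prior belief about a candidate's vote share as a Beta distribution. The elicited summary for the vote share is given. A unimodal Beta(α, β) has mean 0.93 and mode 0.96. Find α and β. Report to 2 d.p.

Let s = α+β. Mean gives α = μs = 0.93s; mode gives (α−1)/(s−2) = 0.96.
Substituting: 0.93s − 1 = 0.96(s−2) = 0.96s − 1.92, so -0.03s = -0.92 and s = 30.6667.
Then α = 0.93×30.6667 = 28.52 and β = s−α = 2.15.

α = 28.52, β = 2.15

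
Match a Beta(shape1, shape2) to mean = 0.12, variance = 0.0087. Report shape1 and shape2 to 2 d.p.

Let s = shape1+shape2. The Beta variance is μ(1−μ)/(s+1).
So s+1 = μ(1−μ)/σ² = (0.12×0.88)/0.0087 = 0.1056/0.0087 = 12.1379, giving s = 11.1379.
Then shape1 = μs = 0.12×11.1379 = 1.34 and shape2 = (1−μ)s = 0.88×11.1379 = 9.80.

shape1 = 1.34, shape2 = 9.80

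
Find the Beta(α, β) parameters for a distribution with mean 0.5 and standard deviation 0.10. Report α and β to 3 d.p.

Variance = 0.10² = 0.0100. The moment-matching identity α+β = μ(1−μ)/Var − 1 gives
α+β = 0.25/0.0100 − 1 = 24.0000, so α = μ·24.0000 = 12.000 and β = (1−μ)·24.0000 = 12.000.

α = 12.000, β = 12.000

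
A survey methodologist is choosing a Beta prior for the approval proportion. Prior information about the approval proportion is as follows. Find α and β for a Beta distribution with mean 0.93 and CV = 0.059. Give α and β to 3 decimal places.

α = 19.179, β = 1.444

σ = CV·μ = 0.059×0.93 = 0.05487, so σ² = 0.003011.
s+1 = μ(1−μ)/σ² = 0.0651/0.003011 = 21.6228, so s = α+β = 20.6228.
α = μs = 19.179, β = (1−μ)s = 1.444.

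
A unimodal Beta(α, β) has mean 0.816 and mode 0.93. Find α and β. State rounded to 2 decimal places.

α = 6.16, β = 1.39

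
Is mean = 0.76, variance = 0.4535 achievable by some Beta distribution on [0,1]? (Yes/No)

No

A Beta with mean μ has variance μ(1−μ)/(α+β+1) < μ(1−μ).
Here μ(1−μ) = 0.76×0.24 = 0.1824, and 0.4535 ≥ 0.1824.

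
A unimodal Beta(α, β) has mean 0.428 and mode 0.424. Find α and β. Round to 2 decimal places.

α = 16.26, β = 21.74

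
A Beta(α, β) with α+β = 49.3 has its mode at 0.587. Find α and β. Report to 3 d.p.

α = 28.765, β = 20.535

Mode = (α−1)/(κ−2) with κ = α+β, so α−1 = 0.587·47.3 = 27.765.
α = 28.765; β = κ − α = 20.535.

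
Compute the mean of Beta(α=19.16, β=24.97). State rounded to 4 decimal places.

0.4342

E[X] = α/(α+β) = 19.16/44.13 = 0.4342.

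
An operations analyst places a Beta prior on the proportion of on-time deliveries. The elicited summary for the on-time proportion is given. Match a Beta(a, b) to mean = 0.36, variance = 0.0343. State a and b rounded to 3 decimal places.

a = 2.058, b = 3.659

Write ν = a+b; then a = μν and Var = μ(1−μ)/(ν+1).
ν = μ(1−μ)/Var − 1 = 0.2304/0.0343 − 1 = 5.7172.
a = 0.36·5.7172 = 2.058, b = 0.64·5.7172 = 3.659.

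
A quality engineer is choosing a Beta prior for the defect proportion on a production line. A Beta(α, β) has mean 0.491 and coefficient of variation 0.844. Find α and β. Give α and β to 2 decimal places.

α = 0.22, β = 0.23

σ = CV·μ = 0.844×0.491 = 0.41440, so σ² = 0.171731.
s+1 = μ(1−μ)/σ² = 0.249919/0.171731 = 1.4553, so s = α+β = 0.4553.
α = μs = 0.22, β = (1−μ)s = 0.23.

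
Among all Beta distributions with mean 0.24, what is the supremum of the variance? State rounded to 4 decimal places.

For fixed mean μ the Beta variance is μ(1−μ)/(α+β+1), increasing as α+β decreases.
Its least upper bound (not attained) is μ(1−μ) = 0.24·0.76 = 0.1824.

0.1824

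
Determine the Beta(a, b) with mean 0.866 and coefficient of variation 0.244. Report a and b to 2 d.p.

a = 1.38, b = 0.21

σ = CV·μ = 0.244×0.866 = 0.21130, so σ² = 0.044649.
s+1 = μ(1−μ)/σ² = 0.116044/0.044649 = 2.5990, so s = a+b = 1.5990.
a = μs = 1.38, b = (1−μ)s = 0.21.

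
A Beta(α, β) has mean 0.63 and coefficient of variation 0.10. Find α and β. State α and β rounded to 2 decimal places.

σ = CV·μ = 0.10×0.63 = 0.06300, so σ² = 0.003969.
s+1 = μ(1−μ)/σ² = 0.2331/0.003969 = 58.7302, so s = α+β = 57.7302.
α = μs = 36.37, β = (1−μ)s = 21.36.

α = 36.37, β = 21.36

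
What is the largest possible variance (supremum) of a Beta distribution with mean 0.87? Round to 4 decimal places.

Var = μ(1−μ)/(α+β+1), which approaches μ(1−μ) as α+β → 0.
So the supremum is μ(1−μ) = 0.87×0.13 = 0.1131.

0.1131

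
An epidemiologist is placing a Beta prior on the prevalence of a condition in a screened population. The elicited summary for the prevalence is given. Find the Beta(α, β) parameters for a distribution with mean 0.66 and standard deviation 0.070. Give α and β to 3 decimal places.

Variance = 0.070² = 0.004900. The moment-matching identity α+β = μ(1−μ)/Var − 1 gives
α+β = 0.2244/0.004900 − 1 = 44.7959, so α = μ·44.7959 = 29.565 and β = (1−μ)·44.7959 = 15.231.

α = 29.565, β = 15.231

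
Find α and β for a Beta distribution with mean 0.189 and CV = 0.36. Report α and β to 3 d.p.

σ = CV·μ = 0.36×0.189 = 0.06804, so σ² = 0.004629.
s+1 = μ(1−μ)/σ² = 0.153279/0.004629 = 33.1096, so s = α+β = 32.1096.
α = μs = 6.069, β = (1−μ)s = 26.041.

α = 6.069, β = 26.041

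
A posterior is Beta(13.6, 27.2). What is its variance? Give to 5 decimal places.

0.00532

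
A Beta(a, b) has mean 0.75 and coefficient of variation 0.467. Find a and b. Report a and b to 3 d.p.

a = 0.396, b = 0.132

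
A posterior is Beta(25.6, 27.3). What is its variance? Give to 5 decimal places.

α+β = 52.9 and αβ = 698.88, so Var = αβ/[(α+β)²(α+β+1)] = 698.88/150834.299 = 0.00463.

0.00463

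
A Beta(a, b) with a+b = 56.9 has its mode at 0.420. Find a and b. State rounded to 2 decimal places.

a = 24.06, b = 32.84

Since the density peak of Beta(a,b) is at (a−1)/(a+b−2),
a = 1 + 0.420(56.9−2) = 24.06 and b = 56.9 − 24.06 = 32.84.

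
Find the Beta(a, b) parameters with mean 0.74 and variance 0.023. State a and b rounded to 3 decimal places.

Write ν = a+b; then a = μν and Var = μ(1−μ)/(ν+1).
ν = μ(1−μ)/Var − 1 = 0.1924/0.023 − 1 = 7.3652.
a = 0.74·7.3652 = 5.450, b = 0.26·7.3652 = 1.915.

a = 5.450, b = 1.915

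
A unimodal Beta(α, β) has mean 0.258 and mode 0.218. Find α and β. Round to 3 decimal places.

α = 3.638, β = 10.462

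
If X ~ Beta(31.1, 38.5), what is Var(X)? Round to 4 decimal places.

μ = 31.1/69.6 = 0.446839; Var = μ(1−μ)/(α+β+1) = 0.2471739/70.6 = 0.0035.

0.0035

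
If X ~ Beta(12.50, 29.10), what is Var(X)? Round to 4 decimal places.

0.0049

μ = 12.50/41.60 = 0.300481; Var = μ(1−μ)/(α+β+1) = 0.2101921/42.60 = 0.0049.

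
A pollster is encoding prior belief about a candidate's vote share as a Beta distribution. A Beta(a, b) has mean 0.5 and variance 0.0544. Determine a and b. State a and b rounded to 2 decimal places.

a = 1.80, b = 1.80

Let s = a+b. The Beta variance is μ(1−μ)/(s+1).
So s+1 = μ(1−μ)/σ² = (0.5×0.5)/0.0544 = 0.25/0.0544 = 4.5956, giving s = 3.5956.
Then a = μs = 0.5×3.5956 = 1.80 and b = (1−μ)s = 0.5×3.5956 = 1.80.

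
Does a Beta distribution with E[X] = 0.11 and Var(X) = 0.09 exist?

For any Beta, Var(X) < E[X]·(1−E[X]).
Here μ(1−μ) = 0.11×0.89 = 0.0979, and 0.09 < 0.0979.

Yes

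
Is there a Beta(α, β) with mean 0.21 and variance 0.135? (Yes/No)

Yes

For any Beta, Var(X) < E[X]·(1−E[X]).
Here μ(1−μ) = 0.21×0.79 = 0.1659, and 0.135 < 0.1659.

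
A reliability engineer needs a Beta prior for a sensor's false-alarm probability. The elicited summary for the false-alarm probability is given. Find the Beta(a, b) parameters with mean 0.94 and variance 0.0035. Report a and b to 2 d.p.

a = 14.21, b = 0.91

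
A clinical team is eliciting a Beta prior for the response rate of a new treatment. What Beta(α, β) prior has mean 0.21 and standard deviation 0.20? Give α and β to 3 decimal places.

α = 0.661, β = 2.487

First σ² = 0.0400. Setting α = μn, β = (1−μ)n with n = α+β,
μ(1−μ)/(n+1) = 0.0400 ⇒ n+1 = 0.1659/0.0400 = 4.1475 ⇒ n = 3.1475.
Hence α = 0.21×3.1475 = 0.661, β = 0.79×3.1475 = 2.487.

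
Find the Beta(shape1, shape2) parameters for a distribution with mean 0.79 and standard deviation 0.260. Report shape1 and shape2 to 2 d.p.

shape1 = 1.15, shape2 = 0.31

Variance = 0.260² = 0.067600. The moment-matching identity shape1+shape2 = μ(1−μ)/Var − 1 gives
shape1+shape2 = 0.1659/0.067600 − 1 = 1.4541, so shape1 = μ·1.4541 = 1.15 and shape2 = (1−μ)·1.4541 = 0.31.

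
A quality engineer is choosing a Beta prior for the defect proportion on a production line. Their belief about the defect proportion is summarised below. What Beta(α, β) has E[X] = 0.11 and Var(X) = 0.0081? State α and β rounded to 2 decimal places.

Write ν = α+β; then α = μν and Var = μ(1−μ)/(ν+1).
ν = μ(1−μ)/Var − 1 = 0.0979/0.0081 − 1 = 11.0864.
α = 0.11·11.0864 = 1.22, β = 0.89·11.0864 = 9.87.

α = 1.22, β = 9.87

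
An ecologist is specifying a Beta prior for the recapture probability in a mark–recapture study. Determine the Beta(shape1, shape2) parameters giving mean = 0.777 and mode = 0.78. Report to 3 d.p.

shape1 = 145.040, shape2 = 41.627

Let s = shape1+shape2. Mean gives shape1 = μs = 0.777s; mode gives (shape1−1)/(s−2) = 0.78.
Substituting: 0.777s − 1 = 0.78(s−2) = 0.78s − 1.56, so -0.003s = -0.56 and s = 186.6667.
Then shape1 = 0.777×186.6667 = 145.040 and shape2 = s−shape1 = 41.627.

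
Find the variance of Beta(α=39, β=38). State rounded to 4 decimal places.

μ = 39/77 = 0.506494; Var = μ(1−μ)/(α+β+1) = 0.2499578/78 = 0.0032.

0.0032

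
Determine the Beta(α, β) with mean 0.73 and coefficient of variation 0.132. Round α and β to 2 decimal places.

α = 14.77, β = 5.46

σ = CV·μ = 0.132×0.73 = 0.09636, so σ² = 0.009285.
s+1 = μ(1−μ)/σ² = 0.1971/0.009285 = 21.2272, so s = α+β = 20.2272.
α = μs = 14.77, β = (1−μ)s = 5.46.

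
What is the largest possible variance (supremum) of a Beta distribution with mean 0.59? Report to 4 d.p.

For fixed mean μ the Beta variance is μ(1−μ)/(α+β+1), increasing as α+β decreases.
Its least upper bound (not attained) is μ(1−μ) = 0.59·0.41 = 0.2419.

0.2419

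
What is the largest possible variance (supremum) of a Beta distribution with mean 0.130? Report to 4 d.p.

0.1131

For fixed mean μ the Beta variance is μ(1−μ)/(α+β+1), increasing as α+β decreases.
Its least upper bound (not attained) is μ(1−μ) = 0.130·0.870 = 0.1131.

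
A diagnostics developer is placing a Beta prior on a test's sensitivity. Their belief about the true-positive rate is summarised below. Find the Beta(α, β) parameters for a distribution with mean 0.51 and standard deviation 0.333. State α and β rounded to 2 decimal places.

α = 0.64, β = 0.61

σ² = 0.333² = 0.110889.
With s = α+β, Var = μ(1−μ)/(s+1), so s+1 = (0.51×0.49)/0.110889 = 2.2536 and s = 1.2536.
α = μs = 0.64, β = (1−μ)s = 0.61.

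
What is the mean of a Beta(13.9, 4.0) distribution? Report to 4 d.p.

0.7765

The Beta mean is α/(α+β) = 13.9/(13.9+4.0) = 0.7765.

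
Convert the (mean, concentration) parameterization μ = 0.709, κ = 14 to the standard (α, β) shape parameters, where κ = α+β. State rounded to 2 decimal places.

α = μκ = 0.709×14 = 9.93 and β = (1−μ)κ = 0.291×14 = 4.07.

α = 9.93, β = 4.07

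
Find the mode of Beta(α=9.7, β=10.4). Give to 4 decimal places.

0.4807

The density x^(α−1)(1−x)^(β−1) is maximised at (α−1)/(α+β−2) = 8.7/18.1 = 0.4807.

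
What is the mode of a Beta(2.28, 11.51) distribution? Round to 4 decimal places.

With α,β > 1, mode = (α−1)/(α+β−2) = 1.28/11.79 = 0.1086.

0.1086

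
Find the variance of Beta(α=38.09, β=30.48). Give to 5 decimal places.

0.00355

α+β = 68.57 and αβ = 1160.9832, so Var = αβ/[(α+β)²(α+β+1)] = 1160.9832/327107.349693 = 0.00355.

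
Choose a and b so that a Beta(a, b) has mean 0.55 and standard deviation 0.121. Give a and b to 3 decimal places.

σ² = 0.121² = 0.014641.
With s = a+b, Var = μ(1−μ)/(s+1), so s+1 = (0.55×0.45)/0.014641 = 16.9046 and s = 15.9046.
a = μs = 8.748, b = (1−μ)s = 7.157.

a = 8.748, b = 7.157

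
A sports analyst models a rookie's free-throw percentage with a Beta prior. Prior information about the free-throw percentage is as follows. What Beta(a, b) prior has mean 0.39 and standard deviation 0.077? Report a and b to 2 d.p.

First σ² = 0.005929. Setting a = μn, b = (1−μ)n with n = a+b,
μ(1−μ)/(n+1) = 0.005929 ⇒ n+1 = 0.2379/0.005929 = 40.1248 ⇒ n = 39.1248.
Hence a = 0.39×39.1248 = 15.26, b = 0.61×39.1248 = 23.87.

a = 15.26, b = 23.87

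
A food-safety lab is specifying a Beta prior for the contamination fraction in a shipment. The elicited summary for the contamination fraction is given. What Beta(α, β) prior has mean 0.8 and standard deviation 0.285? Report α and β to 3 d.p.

α = 0.776, β = 0.194

First σ² = 0.081225. Setting α = μn, β = (1−μ)n with n = α+β,
μ(1−μ)/(n+1) = 0.081225 ⇒ n+1 = 0.16/0.081225 = 1.9698 ⇒ n = 0.9698.
Hence α = 0.8×0.9698 = 0.776, β = 0.2×0.9698 = 0.194.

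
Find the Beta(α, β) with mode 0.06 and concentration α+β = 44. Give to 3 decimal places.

For α,β>1 the mode is (α−1)/(α+β−2), so α = mode·(κ−2)+1 = 0.06×42+1 = 3.520.
And β = (1−mode)·(κ−2)+1 = 0.94×42+1 = 40.480.

α = 3.520, β = 40.480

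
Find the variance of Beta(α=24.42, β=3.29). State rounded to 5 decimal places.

0.00364

α+β = 27.71 and αβ = 80.3418, so Var = αβ/[(α+β)²(α+β+1)] = 80.3418/22044.804111 = 0.00364.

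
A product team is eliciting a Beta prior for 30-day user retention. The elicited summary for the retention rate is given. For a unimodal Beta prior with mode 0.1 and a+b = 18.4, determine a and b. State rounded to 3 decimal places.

a = 2.640, b = 15.760

Since the density peak of Beta(a,b) is at (a−1)/(a+b−2),
a = 1 + 0.1(18.4−2) = 2.640 and b = 18.4 − 2.640 = 15.760.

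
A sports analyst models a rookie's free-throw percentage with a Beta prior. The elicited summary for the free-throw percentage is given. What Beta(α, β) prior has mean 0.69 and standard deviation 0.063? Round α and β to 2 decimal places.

α = 36.50, β = 16.40

First σ² = 0.003969. Setting α = μn, β = (1−μ)n with n = α+β,
μ(1−μ)/(n+1) = 0.003969 ⇒ n+1 = 0.2139/0.003969 = 53.8927 ⇒ n = 52.8927.
Hence α = 0.69×52.8927 = 36.50, β = 0.31×52.8927 = 16.40.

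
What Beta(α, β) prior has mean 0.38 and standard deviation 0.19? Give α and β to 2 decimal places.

First σ² = 0.0361. Setting α = μn, β = (1−μ)n with n = α+β,
μ(1−μ)/(n+1) = 0.0361 ⇒ n+1 = 0.2356/0.0361 = 6.5263 ⇒ n = 5.5263.
Hence α = 0.38×5.5263 = 2.10, β = 0.62×5.5263 = 3.43.

α = 2.10, β = 3.43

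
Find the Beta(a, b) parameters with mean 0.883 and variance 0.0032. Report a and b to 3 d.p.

By moment matching, a+b = μ(1−μ)/σ² − 1 = (0.883·0.117)/0.0032 − 1 = 32.2847 − 1 = 31.2847.
Since a/(a+b) = μ, a = 0.883·31.2847 = 27.624 and b = 0.117·31.2847 = 3.660.

a = 27.624, b = 3.660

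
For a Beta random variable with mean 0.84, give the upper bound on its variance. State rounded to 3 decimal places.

For fixed mean μ the Beta variance is μ(1−μ)/(α+β+1), increasing as α+β decreases.
Its least upper bound (not attained) is μ(1−μ) = 0.84·0.16 = 0.134.

0.134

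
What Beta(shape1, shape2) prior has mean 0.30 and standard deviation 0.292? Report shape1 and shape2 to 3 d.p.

shape1 = 0.439, shape2 = 1.024

Variance = 0.292² = 0.085264. The moment-matching identity shape1+shape2 = μ(1−μ)/Var − 1 gives
shape1+shape2 = 0.2100/0.085264 − 1 = 1.4629, so shape1 = μ·1.4629 = 0.439 and shape2 = (1−μ)·1.4629 = 1.024.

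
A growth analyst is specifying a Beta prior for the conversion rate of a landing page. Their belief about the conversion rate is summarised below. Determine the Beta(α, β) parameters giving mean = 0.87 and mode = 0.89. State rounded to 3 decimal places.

With s = α+β: μ = α/s and mode = (α−1)/(s−2). Eliminating α = μs,
μs − 1 = m(s−2) ⇒ s(μ−m) = 1−2m ⇒ s = -0.78/-0.02 = 39.0000.
So α = μs = 33.930, β = (1−μ)s = 5.070.

α = 33.930, β = 5.070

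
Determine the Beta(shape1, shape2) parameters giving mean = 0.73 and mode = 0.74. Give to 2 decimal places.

With s = shape1+shape2: μ = shape1/s and mode = (shape1−1)/(s−2). Eliminating shape1 = μs,
μs − 1 = m(s−2) ⇒ s(μ−m) = 1−2m ⇒ s = -0.48/-0.01 = 48.0000.
So shape1 = μs = 35.04, shape2 = (1−μ)s = 12.96.

shape1 = 35.04, shape2 = 12.96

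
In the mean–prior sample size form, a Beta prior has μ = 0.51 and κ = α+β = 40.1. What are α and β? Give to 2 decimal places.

α = 20.45, β = 19.65

Split κ in proportion μ : (1−μ): α = 0.51·40.1 = 20.45, β = 40.1 − 20.45 = 19.65.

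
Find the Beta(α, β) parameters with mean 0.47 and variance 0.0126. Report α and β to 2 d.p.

By moment matching, α+β = μ(1−μ)/σ² − 1 = (0.47·0.53)/0.0126 − 1 = 19.7698 − 1 = 18.7698.
Since α/(α+β) = μ, α = 0.47·18.7698 = 8.82 and β = 0.53·18.7698 = 9.95.

α = 8.82, β = 9.95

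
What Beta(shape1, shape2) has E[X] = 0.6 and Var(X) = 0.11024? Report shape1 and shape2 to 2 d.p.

Write ν = shape1+shape2; then shape1 = μν and Var = μ(1−μ)/(ν+1).
ν = μ(1−μ)/Var − 1 = 0.24/0.11024 − 1 = 1.1771.
shape1 = 0.6·1.1771 = 0.71, shape2 = 0.4·1.1771 = 0.47.

shape1 = 0.71, shape2 = 0.47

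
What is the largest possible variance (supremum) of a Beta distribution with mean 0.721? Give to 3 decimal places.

Var = μ(1−μ)/(α+β+1), which approaches μ(1−μ) as α+β → 0.
So the supremum is μ(1−μ) = 0.721×0.279 = 0.201.

0.201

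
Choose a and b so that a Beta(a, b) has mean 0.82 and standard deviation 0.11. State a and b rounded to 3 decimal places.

a = 9.183, b = 2.016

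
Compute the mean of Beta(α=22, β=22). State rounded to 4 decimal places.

0.5000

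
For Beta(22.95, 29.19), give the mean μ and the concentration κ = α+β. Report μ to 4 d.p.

μ = 0.4402, κ = 52.14

κ = α+β = 22.95+29.19 = 52.14; μ = α/κ = 22.95/52.14 = 0.4402.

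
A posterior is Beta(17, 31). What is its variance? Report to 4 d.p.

0.0047

μ = 17/48 = 0.354167; Var = μ(1−μ)/(α+β+1) = 0.2287326/49 = 0.0047.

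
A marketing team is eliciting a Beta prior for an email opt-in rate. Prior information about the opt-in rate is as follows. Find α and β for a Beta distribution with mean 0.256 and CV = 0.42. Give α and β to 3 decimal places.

α = 3.962, β = 11.514

Var = (CV·μ)² = (0.42×0.256)² = 0.011561.
α+β = μ(1−μ)/Var − 1 = 0.190464/0.011561 − 1 = 15.4753.
Thus α = 0.256·15.4753 = 3.962 and β = 0.744·15.4753 = 11.514.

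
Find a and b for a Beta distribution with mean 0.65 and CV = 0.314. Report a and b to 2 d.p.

Var = (CV·μ)² = (0.314×0.65)² = 0.041657.
a+b = μ(1−μ)/Var − 1 = 0.2275/0.041657 − 1 = 4.4613.
Thus a = 0.65·4.4613 = 2.90 and b = 0.35·4.4613 = 1.56.

a = 2.90, b = 1.56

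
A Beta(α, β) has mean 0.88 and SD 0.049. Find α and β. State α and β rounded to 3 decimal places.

α = 37.824, β = 5.158

σ² = 0.049² = 0.002401.
With s = α+β, Var = μ(1−μ)/(s+1), so s+1 = (0.88×0.12)/0.002401 = 43.9817 and s = 42.9817.
α = μs = 37.824, β = (1−μ)s = 5.158.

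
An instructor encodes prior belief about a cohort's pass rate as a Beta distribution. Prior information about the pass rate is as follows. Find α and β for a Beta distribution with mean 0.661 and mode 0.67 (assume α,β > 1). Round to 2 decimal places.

α = 24.97, β = 12.81

With s = α+β: μ = α/s and mode = (α−1)/(s−2). Eliminating α = μs,
μs − 1 = m(s−2) ⇒ s(μ−m) = 1−2m ⇒ s = -0.34/-0.009 = 37.7778.
So α = μs = 24.97, β = (1−μ)s = 12.81.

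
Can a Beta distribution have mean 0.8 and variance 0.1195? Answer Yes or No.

Yes

The Beta variance bound is σ² < μ(1−μ).
Here μ(1−μ) = 0.8×0.2 = 0.16, and 0.1195 < 0.16.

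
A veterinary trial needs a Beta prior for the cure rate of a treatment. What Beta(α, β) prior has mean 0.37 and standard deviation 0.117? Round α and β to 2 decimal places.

α = 5.93, β = 10.10

First σ² = 0.013689. Setting α = μn, β = (1−μ)n with n = α+β,
μ(1−μ)/(n+1) = 0.013689 ⇒ n+1 = 0.2331/0.013689 = 17.0283 ⇒ n = 16.0283.
Hence α = 0.37×16.0283 = 5.93, β = 0.63×16.0283 = 10.10.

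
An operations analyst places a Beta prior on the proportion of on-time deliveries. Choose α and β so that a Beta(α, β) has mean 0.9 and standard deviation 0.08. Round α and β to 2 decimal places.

α = 11.76, β = 1.31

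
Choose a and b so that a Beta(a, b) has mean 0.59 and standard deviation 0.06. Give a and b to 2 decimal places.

a = 39.05, b = 27.14

σ² = 0.06² = 0.0036.
With s = a+b, Var = μ(1−μ)/(s+1), so s+1 = (0.59×0.41)/0.0036 = 67.1944 and s = 66.1944.
a = μs = 39.05, b = (1−μ)s = 27.14.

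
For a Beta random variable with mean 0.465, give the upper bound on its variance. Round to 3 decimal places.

0.249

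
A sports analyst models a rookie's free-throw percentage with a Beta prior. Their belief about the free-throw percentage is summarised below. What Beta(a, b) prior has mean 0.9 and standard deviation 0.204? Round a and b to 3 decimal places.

σ² = 0.204² = 0.041616.
With s = a+b, Var = μ(1−μ)/(s+1), so s+1 = (0.9×0.1)/0.041616 = 2.1626 and s = 1.1626.
a = μs = 1.046, b = (1−μ)s = 0.116.

a = 1.046, b = 0.116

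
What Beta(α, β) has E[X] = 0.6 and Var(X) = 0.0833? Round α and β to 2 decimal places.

α = 1.13, β = 0.75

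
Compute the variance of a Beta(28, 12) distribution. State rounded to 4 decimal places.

μ = 28/40 = 0.700000; Var = μ(1−μ)/(α+β+1) = 0.2100000/41 = 0.0051.

0.0051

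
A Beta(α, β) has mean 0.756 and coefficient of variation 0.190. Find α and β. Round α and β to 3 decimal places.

α = 6.003, β = 1.937

σ = CV·μ = 0.190×0.756 = 0.14364, so σ² = 0.020632.
s+1 = μ(1−μ)/σ² = 0.184464/0.020632 = 8.9405, so s = α+β = 7.9405.
α = μs = 6.003, β = (1−μ)s = 1.937.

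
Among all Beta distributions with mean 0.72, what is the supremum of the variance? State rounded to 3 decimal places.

0.202

For fixed mean μ the Beta variance is μ(1−μ)/(α+β+1), increasing as α+β decreases.
Its least upper bound (not attained) is μ(1−μ) = 0.72·0.28 = 0.202.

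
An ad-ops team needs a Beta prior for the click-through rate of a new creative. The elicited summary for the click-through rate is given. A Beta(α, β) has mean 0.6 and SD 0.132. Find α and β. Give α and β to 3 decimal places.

α = 7.664, β = 5.110

Variance = 0.132² = 0.017424. The moment-matching identity α+β = μ(1−μ)/Var − 1 gives
α+β = 0.24/0.017424 − 1 = 12.7741, so α = μ·12.7741 = 7.664 and β = (1−μ)·12.7741 = 5.110.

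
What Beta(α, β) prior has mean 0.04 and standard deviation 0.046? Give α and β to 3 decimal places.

First σ² = 0.002116. Setting α = μn, β = (1−μ)n with n = α+β,
μ(1−μ)/(n+1) = 0.002116 ⇒ n+1 = 0.0384/0.002116 = 18.1474 ⇒ n = 17.1474.
Hence α = 0.04×17.1474 = 0.686, β = 0.96×17.1474 = 16.462.

α = 0.686, β = 16.462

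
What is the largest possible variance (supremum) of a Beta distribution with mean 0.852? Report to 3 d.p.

For fixed mean μ the Beta variance is μ(1−μ)/(α+β+1), increasing as α+β decreases.
Its least upper bound (not attained) is μ(1−μ) = 0.852·0.148 = 0.126.

0.126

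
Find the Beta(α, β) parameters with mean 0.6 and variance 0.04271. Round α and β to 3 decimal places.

α = 2.772, β = 1.848

Write ν = α+β; then α = μν and Var = μ(1−μ)/(ν+1).
ν = μ(1−μ)/Var − 1 = 0.24/0.04271 − 1 = 4.6193.
α = 0.6·4.6193 = 2.772, β = 0.4·4.6193 = 1.848.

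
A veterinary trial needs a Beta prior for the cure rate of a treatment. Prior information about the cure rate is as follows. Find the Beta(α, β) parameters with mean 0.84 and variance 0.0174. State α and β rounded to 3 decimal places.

By moment matching, α+β = μ(1−μ)/σ² − 1 = (0.84·0.16)/0.0174 − 1 = 7.7241 − 1 = 6.7241.
Since α/(α+β) = μ, α = 0.84·6.7241 = 5.648 and β = 0.16·6.7241 = 1.076.

α = 5.648, β = 1.076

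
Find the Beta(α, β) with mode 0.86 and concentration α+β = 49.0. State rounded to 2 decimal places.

α = 41.42, β = 7.58

Since the density peak of Beta(α,β) is at (α−1)/(α+β−2),
α = 1 + 0.86(49.0−2) = 41.42 and β = 49.0 − 41.42 = 7.58.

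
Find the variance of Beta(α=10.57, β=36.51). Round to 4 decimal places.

μ = 10.57/47.08 = 0.224511; Var = μ(1−μ)/(α+β+1) = 0.1741061/48.08 = 0.0036.

0.0036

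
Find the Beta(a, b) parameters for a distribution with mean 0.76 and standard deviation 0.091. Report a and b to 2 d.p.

Variance = 0.091² = 0.008281. The moment-matching identity a+b = μ(1−μ)/Var − 1 gives
a+b = 0.1824/0.008281 − 1 = 21.0263, so a = μ·21.0263 = 15.98 and b = (1−μ)·21.0263 = 5.05.

a = 15.98, b = 5.05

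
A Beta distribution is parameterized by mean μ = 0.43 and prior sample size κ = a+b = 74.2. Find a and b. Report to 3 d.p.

a = μκ = 0.43×74.2 = 31.906 and b = (1−μ)κ = 0.57×74.2 = 42.294.

a = 31.906, b = 42.294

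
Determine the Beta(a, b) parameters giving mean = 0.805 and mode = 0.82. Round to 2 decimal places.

Let s = a+b. Mean gives a = μs = 0.805s; mode gives (a−1)/(s−2) = 0.82.
Substituting: 0.805s − 1 = 0.82(s−2) = 0.82s − 1.64, so -0.015s = -0.64 and s = 42.6667.
Then a = 0.805×42.6667 = 34.35 and b = s−a = 8.32.

a = 34.35, b = 8.32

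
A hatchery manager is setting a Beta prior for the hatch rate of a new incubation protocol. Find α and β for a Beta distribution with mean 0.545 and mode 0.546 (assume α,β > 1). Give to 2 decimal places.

α = 50.14, β = 41.86

Let s = α+β. Mean gives α = μs = 0.545s; mode gives (α−1)/(s−2) = 0.546.
Substituting: 0.545s − 1 = 0.546(s−2) = 0.546s − 1.092, so -0.001s = -0.092 and s = 92.0000.
Then α = 0.545×92.0000 = 50.14 and β = s−α = 41.86.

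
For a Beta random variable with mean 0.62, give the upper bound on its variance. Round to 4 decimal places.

For fixed mean μ the Beta variance is μ(1−μ)/(α+β+1), increasing as α+β decreases.
Its least upper bound (not attained) is μ(1−μ) = 0.62·0.38 = 0.2356.

0.2356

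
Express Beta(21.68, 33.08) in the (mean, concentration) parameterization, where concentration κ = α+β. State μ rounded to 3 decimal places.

μ = 0.396, κ = 54.76

κ = α+β = 21.68+33.08 = 54.76; μ = α/κ = 21.68/54.76 = 0.396.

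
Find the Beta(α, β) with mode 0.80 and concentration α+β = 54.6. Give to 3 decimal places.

α = 43.080, β = 11.520

For α,β>1 the mode is (α−1)/(α+β−2), so α = mode·(κ−2)+1 = 0.80×52.6+1 = 43.080.
And β = (1−mode)·(κ−2)+1 = 0.20×52.6+1 = 11.520.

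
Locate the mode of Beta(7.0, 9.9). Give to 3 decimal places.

The density x^(α−1)(1−x)^(β−1) is maximised at (α−1)/(α+β−2) = 6.0/14.9 = 0.403.

0.403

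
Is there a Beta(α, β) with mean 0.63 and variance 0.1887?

For any Beta, Var(X) < E[X]·(1−E[X]).
Here μ(1−μ) = 0.63×0.37 = 0.2331, and 0.1887 < 0.2331.

Yes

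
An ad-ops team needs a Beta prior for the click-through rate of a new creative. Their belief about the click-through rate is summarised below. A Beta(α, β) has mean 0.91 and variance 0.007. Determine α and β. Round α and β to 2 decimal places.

α = 9.74, β = 0.96

Let s = α+β. The Beta variance is μ(1−μ)/(s+1).
So s+1 = μ(1−μ)/σ² = (0.91×0.09)/0.007 = 0.0819/0.007 = 11.7000, giving s = 10.7000.
Then α = μs = 0.91×10.7000 = 9.74 and β = (1−μ)s = 0.09×10.7000 = 0.96.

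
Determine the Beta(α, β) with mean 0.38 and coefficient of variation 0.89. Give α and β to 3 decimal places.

α = 0.403, β = 0.657

σ = CV·μ = 0.89×0.38 = 0.33820, so σ² = 0.114379.
s+1 = μ(1−μ)/σ² = 0.2356/0.114379 = 2.0598, so s = α+β = 1.0598.
α = μs = 0.403, β = (1−μ)s = 0.657.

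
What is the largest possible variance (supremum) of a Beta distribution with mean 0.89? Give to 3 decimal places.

0.098

Var = μ(1−μ)/(α+β+1), which approaches μ(1−μ) as α+β → 0.
So the supremum is μ(1−μ) = 0.89×0.11 = 0.098.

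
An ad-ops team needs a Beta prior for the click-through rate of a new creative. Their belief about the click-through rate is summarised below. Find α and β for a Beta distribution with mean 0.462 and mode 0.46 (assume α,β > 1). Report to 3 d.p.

α = 18.480, β = 21.520

With s = α+β: μ = α/s and mode = (α−1)/(s−2). Eliminating α = μs,
μs − 1 = m(s−2) ⇒ s(μ−m) = 1−2m ⇒ s = 0.08/0.002 = 40.0000.
So α = μs = 18.480, β = (1−μ)s = 21.520.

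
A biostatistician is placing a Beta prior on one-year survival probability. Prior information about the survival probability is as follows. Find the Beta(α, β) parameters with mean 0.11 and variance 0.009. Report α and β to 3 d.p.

α = 1.087, β = 8.791

Write ν = α+β; then α = μν and Var = μ(1−μ)/(ν+1).
ν = μ(1−μ)/Var − 1 = 0.0979/0.009 − 1 = 9.8778.
α = 0.11·9.8778 = 1.087, β = 0.89·9.8778 = 8.791.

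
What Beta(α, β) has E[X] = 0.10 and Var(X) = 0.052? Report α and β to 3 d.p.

α = 0.073, β = 0.658

By moment matching, α+β = μ(1−μ)/σ² − 1 = (0.10·0.90)/0.052 − 1 = 1.7308 − 1 = 0.7308.
Since α/(α+β) = μ, α = 0.10·0.7308 = 0.073 and β = 0.90·0.7308 = 0.658.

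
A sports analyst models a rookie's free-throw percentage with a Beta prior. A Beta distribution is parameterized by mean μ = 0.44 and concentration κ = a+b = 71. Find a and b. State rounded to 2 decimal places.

a = 31.24, b = 39.76

Split κ in proportion μ : (1−μ): a = 0.44·71 = 31.24, b = 71 − 31.24 = 39.76.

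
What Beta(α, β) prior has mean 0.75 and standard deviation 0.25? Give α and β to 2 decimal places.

α = 1.50, β = 0.50

Variance = 0.25² = 0.0625. The moment-matching identity α+β = μ(1−μ)/Var − 1 gives
α+β = 0.1875/0.0625 − 1 = 2.0000, so α = μ·2.0000 = 1.50 and β = (1−μ)·2.0000 = 0.50.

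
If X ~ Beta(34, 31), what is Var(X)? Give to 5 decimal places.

Var = αβ/[(α+β)²(α+β+1)] = (34×31)/(65²×66) = 1054/278850 = 0.00378.

0.00378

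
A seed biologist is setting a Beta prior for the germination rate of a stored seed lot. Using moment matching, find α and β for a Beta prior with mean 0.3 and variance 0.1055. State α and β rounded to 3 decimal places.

α = 0.297, β = 0.693

By moment matching, α+β = μ(1−μ)/σ² − 1 = (0.3·0.7)/0.1055 − 1 = 1.9905 − 1 = 0.9905.
Since α/(α+β) = μ, α = 0.3·0.9905 = 0.297 and β = 0.7·0.9905 = 0.693.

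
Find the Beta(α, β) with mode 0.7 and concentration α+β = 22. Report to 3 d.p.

α = 15.000, β = 7.000

For α,β>1 the mode is (α−1)/(α+β−2), so α = mode·(κ−2)+1 = 0.7×20+1 = 15.000.
And β = (1−mode)·(κ−2)+1 = 0.3×20+1 = 7.000.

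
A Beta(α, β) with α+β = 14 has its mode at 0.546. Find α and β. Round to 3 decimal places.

α = 7.552, β = 6.448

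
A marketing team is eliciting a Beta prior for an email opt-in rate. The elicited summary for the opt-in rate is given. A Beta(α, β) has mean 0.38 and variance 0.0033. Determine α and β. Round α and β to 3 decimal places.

Let s = α+β. The Beta variance is μ(1−μ)/(s+1).
So s+1 = μ(1−μ)/σ² = (0.38×0.62)/0.0033 = 0.2356/0.0033 = 71.3939, giving s = 70.3939.
Then α = μs = 0.38×70.3939 = 26.750 and β = (1−μ)s = 0.62×70.3939 = 43.644.

α = 26.750, β = 43.644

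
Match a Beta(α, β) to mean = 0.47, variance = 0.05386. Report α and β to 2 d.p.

α = 1.70, β = 1.92

Let s = α+β. The Beta variance is μ(1−μ)/(s+1).
So s+1 = μ(1−μ)/σ² = (0.47×0.53)/0.05386 = 0.2491/0.05386 = 4.6250, giving s = 3.6250.
Then α = μs = 0.47×3.6250 = 1.70 and β = (1−μ)s = 0.53×3.6250 = 1.92.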